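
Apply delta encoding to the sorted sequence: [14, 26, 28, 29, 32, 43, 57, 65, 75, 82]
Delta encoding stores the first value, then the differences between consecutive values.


First value: 14
Deltas:
  26 - 14 = 12
  28 - 26 = 2
  29 - 28 = 1
  32 - 29 = 3
  43 - 32 = 11
  57 - 43 = 14
  65 - 57 = 8
  75 - 65 = 10
  82 - 75 = 7


Delta encoded: [14, 12, 2, 1, 3, 11, 14, 8, 10, 7]


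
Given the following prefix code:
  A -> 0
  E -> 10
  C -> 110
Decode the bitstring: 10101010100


Decoding step by step:
Bits 10 -> E
Bits 10 -> E
Bits 10 -> E
Bits 10 -> E
Bits 10 -> E
Bits 0 -> A


Decoded message: EEEEEA


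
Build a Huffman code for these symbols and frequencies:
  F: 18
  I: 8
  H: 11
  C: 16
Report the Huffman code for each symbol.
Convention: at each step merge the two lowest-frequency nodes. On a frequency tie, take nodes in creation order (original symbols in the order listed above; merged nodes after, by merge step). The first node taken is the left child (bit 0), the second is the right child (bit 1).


Huffman tree construction:
Step 1: Merge I(8) + H(11) = 19
Step 2: Merge C(16) + F(18) = 34
Step 3: Merge (I+H)(19) + (C+F)(34) = 53
Read each symbol's code off the tree from the root (left child = 0, right child = 1).

Codes:
  F: 11 (length 2)
  I: 00 (length 2)
  H: 01 (length 2)
  C: 10 (length 2)
Average code length: 106/53 = 2.0000 bits/symbol


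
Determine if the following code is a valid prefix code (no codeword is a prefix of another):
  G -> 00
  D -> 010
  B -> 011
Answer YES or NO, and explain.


Checking each pair (does one codeword prefix another?):
  G='00' vs D='010': no prefix
  G='00' vs B='011': no prefix
  D='010' vs G='00': no prefix
  D='010' vs B='011': no prefix
  B='011' vs G='00': no prefix
  B='011' vs D='010': no prefix
No violation found over all pairs.

YES -- this is a valid prefix code. No codeword is a prefix of any other codeword.


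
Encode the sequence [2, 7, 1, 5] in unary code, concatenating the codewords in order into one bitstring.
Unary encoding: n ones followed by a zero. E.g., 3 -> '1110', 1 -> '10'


Encode each number as n ones followed by a terminating 0:
  2 -> 110 (3 bits)
  7 -> 11111110 (8 bits)
  1 -> 10 (2 bits)
  5 -> 111110 (6 bits)
Total length = 3 + 8 + 2 + 6 = 19 bits.

Unary([2, 7, 1, 5]) = 1101111111010111110 (19 bits)


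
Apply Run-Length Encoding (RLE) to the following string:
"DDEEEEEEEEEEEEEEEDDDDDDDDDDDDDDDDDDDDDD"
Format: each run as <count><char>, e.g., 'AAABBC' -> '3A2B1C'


Scanning runs left to right:
  i=0: run of 'D' x 2 -> '2D'
  i=2: run of 'E' x 15 -> '15E'
  i=17: run of 'D' x 22 -> '22D'

RLE = 2D15E22D


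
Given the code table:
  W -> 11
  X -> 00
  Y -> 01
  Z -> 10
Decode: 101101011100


Decoding:
10 -> Z
11 -> W
01 -> Y
01 -> Y
11 -> W
00 -> X


Result: ZWYYWX


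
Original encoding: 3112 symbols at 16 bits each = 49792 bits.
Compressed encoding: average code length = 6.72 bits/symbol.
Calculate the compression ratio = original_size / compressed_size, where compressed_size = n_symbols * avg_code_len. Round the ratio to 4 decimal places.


original_size = n_symbols * orig_bits = 3112 * 16 = 49792 bits
compressed_size = n_symbols * avg_code_len = 3112 * 6.72 = 20912.64 bits
ratio = original_size / compressed_size = 49792 / 20912.64 = 2.381

Compression ratio = 2.381


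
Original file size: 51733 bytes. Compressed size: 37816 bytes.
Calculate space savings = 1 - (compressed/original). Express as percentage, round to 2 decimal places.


ratio = compressed/original = 37816/51733 = 0.730984
savings = 1 - ratio = 1 - 0.730984 = 0.269016
as a percentage: 0.269016 * 100 = 26.9%

Space savings = 1 - 37816/51733 = 26.9%


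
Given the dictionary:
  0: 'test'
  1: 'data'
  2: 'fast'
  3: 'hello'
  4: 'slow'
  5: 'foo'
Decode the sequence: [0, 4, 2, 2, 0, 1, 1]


Look up each index in the dictionary:
  0 -> 'test'
  4 -> 'slow'
  2 -> 'fast'
  2 -> 'fast'
  0 -> 'test'
  1 -> 'data'
  1 -> 'data'

Decoded: "test slow fast fast test data data"


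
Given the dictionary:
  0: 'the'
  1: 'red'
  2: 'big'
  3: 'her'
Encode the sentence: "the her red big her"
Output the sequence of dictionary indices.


Look up each word in the dictionary:
  'the' -> 0
  'her' -> 3
  'red' -> 1
  'big' -> 2
  'her' -> 3

Encoded: [0, 3, 1, 2, 3]


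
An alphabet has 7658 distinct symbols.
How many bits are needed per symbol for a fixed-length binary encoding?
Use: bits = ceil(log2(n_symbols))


log2(7658) = 12.9028
Bracket: 2^12 = 4096 < 7658 <= 2^13 = 8192
So ceil(log2(7658)) = 13

bits = ceil(log2(7658)) = ceil(12.9028) = 13 bits


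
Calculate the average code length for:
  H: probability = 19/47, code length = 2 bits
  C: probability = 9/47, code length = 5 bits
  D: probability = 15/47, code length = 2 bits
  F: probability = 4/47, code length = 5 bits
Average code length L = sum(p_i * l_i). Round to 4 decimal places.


Weighted contributions p_i * l_i:
  H: (19/47) * 2 = 38/47
  C: (9/47) * 5 = 45/47
  D: (15/47) * 2 = 30/47
  F: (4/47) * 5 = 20/47
Sum = (38 + 45 + 30 + 20)/47 = 133/47

L = 133/47 = 2.8298 bits/symbol


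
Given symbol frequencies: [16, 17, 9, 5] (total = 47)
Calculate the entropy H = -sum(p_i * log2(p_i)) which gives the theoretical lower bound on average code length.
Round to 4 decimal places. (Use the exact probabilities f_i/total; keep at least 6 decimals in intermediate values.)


Per-symbol terms -p_i * log2(p_i) with p_i = f_i/47:
  p = 16/47 = 0.340426: log2(p) = -1.554589, -p*log2(p) = 0.529222
  p = 17/47 = 0.361702: log2(p) = -1.467126, -p*log2(p) = 0.530663
  p = 9/47 = 0.191489: log2(p) = -2.384664, -p*log2(p) = 0.456638
  p = 5/47 = 0.106383: log2(p) = -3.232661, -p*log2(p) = 0.343900
H = 0.529222 + 0.530663 + 0.456638 + 0.343900 = 1.860423

H = 1.8604 bits/symbol


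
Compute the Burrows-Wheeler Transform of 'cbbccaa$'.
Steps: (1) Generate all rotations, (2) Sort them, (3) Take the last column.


Rotations (sorted):
  0: $cbbccaa -> last char: a
  1: a$cbbcca -> last char: a
  2: aa$cbbcc -> last char: c
  3: bbccaa$c -> last char: c
  4: bccaa$cb -> last char: b
  5: caa$cbbc -> last char: c
  6: cbbccaa$ -> last char: $
  7: ccaa$cbb -> last char: b


BWT = aaccbc$b


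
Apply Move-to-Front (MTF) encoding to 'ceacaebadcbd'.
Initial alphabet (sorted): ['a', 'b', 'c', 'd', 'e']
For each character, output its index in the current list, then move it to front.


MTF encoding:
'c': index 2 in ['a', 'b', 'c', 'd', 'e'] -> ['c', 'a', 'b', 'd', 'e']
'e': index 4 in ['c', 'a', 'b', 'd', 'e'] -> ['e', 'c', 'a', 'b', 'd']
'a': index 2 in ['e', 'c', 'a', 'b', 'd'] -> ['a', 'e', 'c', 'b', 'd']
'c': index 2 in ['a', 'e', 'c', 'b', 'd'] -> ['c', 'a', 'e', 'b', 'd']
'a': index 1 in ['c', 'a', 'e', 'b', 'd'] -> ['a', 'c', 'e', 'b', 'd']
'e': index 2 in ['a', 'c', 'e', 'b', 'd'] -> ['e', 'a', 'c', 'b', 'd']
'b': index 3 in ['e', 'a', 'c', 'b', 'd'] -> ['b', 'e', 'a', 'c', 'd']
'a': index 2 in ['b', 'e', 'a', 'c', 'd'] -> ['a', 'b', 'e', 'c', 'd']
'd': index 4 in ['a', 'b', 'e', 'c', 'd'] -> ['d', 'a', 'b', 'e', 'c']
'c': index 4 in ['d', 'a', 'b', 'e', 'c'] -> ['c', 'd', 'a', 'b', 'e']
'b': index 3 in ['c', 'd', 'a', 'b', 'e'] -> ['b', 'c', 'd', 'a', 'e']
'd': index 2 in ['b', 'c', 'd', 'a', 'e'] -> ['d', 'b', 'c', 'a', 'e']


Output: [2, 4, 2, 2, 1, 2, 3, 2, 4, 4, 3, 2]


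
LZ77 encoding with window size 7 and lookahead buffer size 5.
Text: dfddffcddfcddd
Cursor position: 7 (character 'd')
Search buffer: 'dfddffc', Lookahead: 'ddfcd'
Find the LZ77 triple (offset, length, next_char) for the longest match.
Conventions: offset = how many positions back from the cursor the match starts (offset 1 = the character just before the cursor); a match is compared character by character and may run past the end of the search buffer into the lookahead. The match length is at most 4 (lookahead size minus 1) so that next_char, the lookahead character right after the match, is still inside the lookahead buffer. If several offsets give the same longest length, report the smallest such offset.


Try each offset into the search buffer:
  offset=1 (pos 6, char 'c'): match length 0
  offset=2 (pos 5, char 'f'): match length 0
  offset=3 (pos 4, char 'f'): match length 0
  offset=4 (pos 3, char 'd'): match length 1
  offset=5 (pos 2, char 'd'): match length 3
  offset=6 (pos 1, char 'f'): match length 0
  offset=7 (pos 0, char 'd'): match length 1
Longest match has length 3 at offset 5.
next_char = character at position 7 + 3 = 10 -> 'c'

Best match: offset=5, length=3 (matching 'ddf' starting at position 2)
LZ77 triple: (5, 3, 'c')


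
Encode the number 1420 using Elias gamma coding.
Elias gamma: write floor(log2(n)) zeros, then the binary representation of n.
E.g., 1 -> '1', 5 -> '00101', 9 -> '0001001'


num_bits = floor(log2(1420)) + 1 = 11
leading_zeros = num_bits - 1 = 10
binary(1420) = 10110001100

Elias gamma(1420) = '0000000000' + '10110001100' = 000000000010110001100 (21 bits)


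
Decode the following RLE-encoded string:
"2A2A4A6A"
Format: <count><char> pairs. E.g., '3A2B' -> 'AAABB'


Expanding each <count><char> pair:
  2A -> 'AA'
  2A -> 'AA'
  4A -> 'AAAA'
  6A -> 'AAAAAA'

Decoded = AAAAAAAAAAAAAA


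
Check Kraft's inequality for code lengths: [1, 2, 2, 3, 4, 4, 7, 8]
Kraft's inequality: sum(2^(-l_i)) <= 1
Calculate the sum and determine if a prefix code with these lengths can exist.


Sum = 2^(-1) + 2^(-2) + 2^(-2) + 2^(-3) + 2^(-4) + 2^(-4) + 2^(-7) + 2^(-8)
    = 0.5 + 0.25 + 0.25 + 0.125 + 0.0625 + 0.0625 + 0.0078125 + 0.00390625
    = 323/256 = 1.26171875
Since 1.26171875 > 1, Kraft's inequality is NOT satisfied.
A prefix code with these lengths CANNOT exist.

Kraft sum = 1.26171875. Not satisfied.


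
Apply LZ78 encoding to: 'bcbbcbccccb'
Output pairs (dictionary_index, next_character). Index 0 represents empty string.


LZ78 encoding steps:
Dictionary: {0: ''}
Step 1: w='' (idx 0), next='b' -> output (0, 'b'), add 'b' as idx 1
Step 2: w='' (idx 0), next='c' -> output (0, 'c'), add 'c' as idx 2
Step 3: w='b' (idx 1), next='b' -> output (1, 'b'), add 'bb' as idx 3
Step 4: w='c' (idx 2), next='b' -> output (2, 'b'), add 'cb' as idx 4
Step 5: w='c' (idx 2), next='c' -> output (2, 'c'), add 'cc' as idx 5
Step 6: w='cc' (idx 5), next='b' -> output (5, 'b'), add 'ccb' as idx 6


Encoded: [(0, 'b'), (0, 'c'), (1, 'b'), (2, 'b'), (2, 'c'), (5, 'b')]


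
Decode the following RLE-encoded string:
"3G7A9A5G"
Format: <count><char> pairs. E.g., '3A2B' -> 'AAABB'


Expanding each <count><char> pair:
  3G -> 'GGG'
  7A -> 'AAAAAAA'
  9A -> 'AAAAAAAAA'
  5G -> 'GGGGG'

Decoded = GGGAAAAAAAAAAAAAAAAGGGGG


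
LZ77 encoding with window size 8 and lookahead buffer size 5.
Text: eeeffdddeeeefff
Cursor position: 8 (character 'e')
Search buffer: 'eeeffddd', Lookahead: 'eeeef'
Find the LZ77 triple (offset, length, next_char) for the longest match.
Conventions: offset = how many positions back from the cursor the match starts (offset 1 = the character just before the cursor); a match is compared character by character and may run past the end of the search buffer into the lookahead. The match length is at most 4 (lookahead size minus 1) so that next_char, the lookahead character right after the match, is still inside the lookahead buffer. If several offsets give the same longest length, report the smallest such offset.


Try each offset into the search buffer:
  offset=1 (pos 7, char 'd'): match length 0
  offset=2 (pos 6, char 'd'): match length 0
  offset=3 (pos 5, char 'd'): match length 0
  offset=4 (pos 4, char 'f'): match length 0
  offset=5 (pos 3, char 'f'): match length 0
  offset=6 (pos 2, char 'e'): match length 1
  offset=7 (pos 1, char 'e'): match length 2
  offset=8 (pos 0, char 'e'): match length 3
Longest match has length 3 at offset 8.
next_char = character at position 8 + 3 = 11 -> 'e'

Best match: offset=8, length=3 (matching 'eee' starting at position 0)
LZ77 triple: (8, 3, 'e')


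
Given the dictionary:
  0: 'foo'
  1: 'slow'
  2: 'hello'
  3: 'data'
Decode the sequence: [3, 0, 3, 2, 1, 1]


Look up each index in the dictionary:
  3 -> 'data'
  0 -> 'foo'
  3 -> 'data'
  2 -> 'hello'
  1 -> 'slow'
  1 -> 'slow'

Decoded: "data foo data hello slow slow"


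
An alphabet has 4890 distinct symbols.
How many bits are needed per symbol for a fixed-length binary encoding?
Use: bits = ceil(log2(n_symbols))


log2(4890) = 12.2556
Bracket: 2^12 = 4096 < 4890 <= 2^13 = 8192
So ceil(log2(4890)) = 13

bits = ceil(log2(4890)) = ceil(12.2556) = 13 bits


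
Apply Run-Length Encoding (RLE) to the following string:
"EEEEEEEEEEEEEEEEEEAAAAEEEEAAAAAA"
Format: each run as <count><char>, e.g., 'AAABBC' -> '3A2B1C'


Scanning runs left to right:
  i=0: run of 'E' x 18 -> '18E'
  i=18: run of 'A' x 4 -> '4A'
  i=22: run of 'E' x 4 -> '4E'
  i=26: run of 'A' x 6 -> '6A'

RLE = 18E4A4E6A


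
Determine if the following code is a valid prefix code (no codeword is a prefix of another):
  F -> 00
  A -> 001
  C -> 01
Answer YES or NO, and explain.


Checking each pair (does one codeword prefix another?):
  F='00' vs A='001': prefix -- VIOLATION

NO -- this is NOT a valid prefix code. F (00) is a prefix of A (001).


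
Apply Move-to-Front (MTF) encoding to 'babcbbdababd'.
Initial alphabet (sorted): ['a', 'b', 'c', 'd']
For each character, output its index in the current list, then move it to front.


MTF encoding:
'b': index 1 in ['a', 'b', 'c', 'd'] -> ['b', 'a', 'c', 'd']
'a': index 1 in ['b', 'a', 'c', 'd'] -> ['a', 'b', 'c', 'd']
'b': index 1 in ['a', 'b', 'c', 'd'] -> ['b', 'a', 'c', 'd']
'c': index 2 in ['b', 'a', 'c', 'd'] -> ['c', 'b', 'a', 'd']
'b': index 1 in ['c', 'b', 'a', 'd'] -> ['b', 'c', 'a', 'd']
'b': index 0 in ['b', 'c', 'a', 'd'] -> ['b', 'c', 'a', 'd']
'd': index 3 in ['b', 'c', 'a', 'd'] -> ['d', 'b', 'c', 'a']
'a': index 3 in ['d', 'b', 'c', 'a'] -> ['a', 'd', 'b', 'c']
'b': index 2 in ['a', 'd', 'b', 'c'] -> ['b', 'a', 'd', 'c']
'a': index 1 in ['b', 'a', 'd', 'c'] -> ['a', 'b', 'd', 'c']
'b': index 1 in ['a', 'b', 'd', 'c'] -> ['b', 'a', 'd', 'c']
'd': index 2 in ['b', 'a', 'd', 'c'] -> ['d', 'b', 'a', 'c']


Output: [1, 1, 1, 2, 1, 0, 3, 3, 2, 1, 1, 2]


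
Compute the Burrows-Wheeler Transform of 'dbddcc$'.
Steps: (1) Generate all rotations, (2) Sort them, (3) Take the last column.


Rotations (sorted):
  0: $dbddcc -> last char: c
  1: bddcc$d -> last char: d
  2: c$dbddc -> last char: c
  3: cc$dbdd -> last char: d
  4: dbddcc$ -> last char: $
  5: dcc$dbd -> last char: d
  6: ddcc$db -> last char: b


BWT = cdcd$db


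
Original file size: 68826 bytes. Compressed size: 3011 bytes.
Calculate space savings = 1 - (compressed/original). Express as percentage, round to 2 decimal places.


ratio = compressed/original = 3011/68826 = 0.043748
savings = 1 - ratio = 1 - 0.043748 = 0.956252
as a percentage: 0.956252 * 100 = 95.63%

Space savings = 1 - 3011/68826 = 95.63%


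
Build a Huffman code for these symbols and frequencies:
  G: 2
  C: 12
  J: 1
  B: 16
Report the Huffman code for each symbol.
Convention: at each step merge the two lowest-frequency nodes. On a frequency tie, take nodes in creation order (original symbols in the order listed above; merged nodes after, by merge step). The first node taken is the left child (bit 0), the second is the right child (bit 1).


Huffman tree construction:
Step 1: Merge J(1) + G(2) = 3
Step 2: Merge (J+G)(3) + C(12) = 15
Step 3: Merge ((J+G)+C)(15) + B(16) = 31
Read each symbol's code off the tree from the root (left child = 0, right child = 1).

Codes:
  G: 001 (length 3)
  C: 01 (length 2)
  J: 000 (length 3)
  B: 1 (length 1)
Average code length: 49/31 = 1.5806 bits/symbol


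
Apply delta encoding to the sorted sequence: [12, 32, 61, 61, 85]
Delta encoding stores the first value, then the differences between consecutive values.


First value: 12
Deltas:
  32 - 12 = 20
  61 - 32 = 29
  61 - 61 = 0
  85 - 61 = 24


Delta encoded: [12, 20, 29, 0, 24]


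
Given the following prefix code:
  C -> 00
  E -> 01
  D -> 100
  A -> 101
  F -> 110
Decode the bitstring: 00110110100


Decoding step by step:
Bits 00 -> C
Bits 110 -> F
Bits 110 -> F
Bits 100 -> D


Decoded message: CFFD


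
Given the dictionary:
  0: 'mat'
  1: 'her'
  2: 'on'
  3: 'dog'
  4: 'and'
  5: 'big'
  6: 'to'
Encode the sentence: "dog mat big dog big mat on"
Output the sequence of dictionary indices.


Look up each word in the dictionary:
  'dog' -> 3
  'mat' -> 0
  'big' -> 5
  'dog' -> 3
  'big' -> 5
  'mat' -> 0
  'on' -> 2

Encoded: [3, 0, 5, 3, 5, 0, 2]


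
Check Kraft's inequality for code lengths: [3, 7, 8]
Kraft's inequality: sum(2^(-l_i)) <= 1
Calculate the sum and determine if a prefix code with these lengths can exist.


Sum = 2^(-3) + 2^(-7) + 2^(-8)
    = 0.125 + 0.0078125 + 0.00390625
    = 35/256 = 0.13671875
Since 0.13671875 <= 1, Kraft's inequality IS satisfied.
A prefix code with these lengths CAN exist.

Kraft sum = 0.13671875. Satisfied.


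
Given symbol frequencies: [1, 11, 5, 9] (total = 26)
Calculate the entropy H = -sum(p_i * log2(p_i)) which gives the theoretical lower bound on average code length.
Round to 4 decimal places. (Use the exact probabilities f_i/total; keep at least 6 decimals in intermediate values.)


Per-symbol terms -p_i * log2(p_i) with p_i = f_i/26:
  p = 1/26 = 0.038462: log2(p) = -4.700440, -p*log2(p) = 0.180786
  p = 11/26 = 0.423077: log2(p) = -1.241008, -p*log2(p) = 0.525042
  p = 5/26 = 0.192308: log2(p) = -2.378512, -p*log2(p) = 0.457406
  p = 9/26 = 0.346154: log2(p) = -1.530515, -p*log2(p) = 0.529794
H = 0.180786 + 0.525042 + 0.457406 + 0.529794 = 1.693028

H = 1.693 bits/symbol


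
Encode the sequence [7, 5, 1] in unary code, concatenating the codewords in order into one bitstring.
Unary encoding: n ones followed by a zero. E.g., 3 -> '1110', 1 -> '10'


Encode each number as n ones followed by a terminating 0:
  7 -> 11111110 (8 bits)
  5 -> 111110 (6 bits)
  1 -> 10 (2 bits)
Total length = 8 + 6 + 2 = 16 bits.

Unary([7, 5, 1]) = 1111111011111010 (16 bits)


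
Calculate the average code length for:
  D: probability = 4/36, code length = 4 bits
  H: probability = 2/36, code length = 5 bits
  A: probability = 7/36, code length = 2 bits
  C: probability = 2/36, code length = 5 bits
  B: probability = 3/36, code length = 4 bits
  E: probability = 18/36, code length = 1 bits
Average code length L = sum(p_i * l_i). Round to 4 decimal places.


Weighted contributions p_i * l_i:
  D: (4/36) * 4 = 16/36
  H: (2/36) * 5 = 10/36
  A: (7/36) * 2 = 14/36
  C: (2/36) * 5 = 10/36
  B: (3/36) * 4 = 12/36
  E: (18/36) * 1 = 18/36
Sum = (16 + 10 + 14 + 10 + 12 + 18)/36 = 80/36

L = 80/36 = 2.2222 bits/symbol


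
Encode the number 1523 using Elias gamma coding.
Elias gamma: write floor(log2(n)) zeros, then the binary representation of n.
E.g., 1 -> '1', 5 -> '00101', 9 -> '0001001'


num_bits = floor(log2(1523)) + 1 = 11
leading_zeros = num_bits - 1 = 10
binary(1523) = 10111110011

Elias gamma(1523) = '0000000000' + '10111110011' = 000000000010111110011 (21 bits)


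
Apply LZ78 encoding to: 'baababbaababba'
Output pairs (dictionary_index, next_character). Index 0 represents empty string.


LZ78 encoding steps:
Dictionary: {0: ''}
Step 1: w='' (idx 0), next='b' -> output (0, 'b'), add 'b' as idx 1
Step 2: w='' (idx 0), next='a' -> output (0, 'a'), add 'a' as idx 2
Step 3: w='a' (idx 2), next='b' -> output (2, 'b'), add 'ab' as idx 3
Step 4: w='ab' (idx 3), next='b' -> output (3, 'b'), add 'abb' as idx 4
Step 5: w='a' (idx 2), next='a' -> output (2, 'a'), add 'aa' as idx 5
Step 6: w='b' (idx 1), next='a' -> output (1, 'a'), add 'ba' as idx 6
Step 7: w='b' (idx 1), next='b' -> output (1, 'b'), add 'bb' as idx 7
Step 8: w='a' (idx 2), end of input -> output (2, '')


Encoded: [(0, 'b'), (0, 'a'), (2, 'b'), (3, 'b'), (2, 'a'), (1, 'a'), (1, 'b'), (2, '')]


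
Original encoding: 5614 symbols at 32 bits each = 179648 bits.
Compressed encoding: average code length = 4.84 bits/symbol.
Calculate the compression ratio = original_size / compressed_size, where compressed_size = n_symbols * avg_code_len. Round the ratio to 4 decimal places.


original_size = n_symbols * orig_bits = 5614 * 32 = 179648 bits
compressed_size = n_symbols * avg_code_len = 5614 * 4.84 = 27171.76 bits
ratio = original_size / compressed_size = 179648 / 27171.76 = 6.6116

Compression ratio = 6.6116


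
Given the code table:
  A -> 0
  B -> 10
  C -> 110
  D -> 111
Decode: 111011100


Decoding:
111 -> D
0 -> A
111 -> D
0 -> A
0 -> A


Result: DADAA


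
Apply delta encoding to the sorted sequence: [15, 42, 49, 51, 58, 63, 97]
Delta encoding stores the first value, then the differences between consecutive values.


First value: 15
Deltas:
  42 - 15 = 27
  49 - 42 = 7
  51 - 49 = 2
  58 - 51 = 7
  63 - 58 = 5
  97 - 63 = 34


Delta encoded: [15, 27, 7, 2, 7, 5, 34]


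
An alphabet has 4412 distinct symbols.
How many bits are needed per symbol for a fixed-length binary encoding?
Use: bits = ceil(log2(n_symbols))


log2(4412) = 12.1072
Bracket: 2^12 = 4096 < 4412 <= 2^13 = 8192
So ceil(log2(4412)) = 13

bits = ceil(log2(4412)) = ceil(12.1072) = 13 bits


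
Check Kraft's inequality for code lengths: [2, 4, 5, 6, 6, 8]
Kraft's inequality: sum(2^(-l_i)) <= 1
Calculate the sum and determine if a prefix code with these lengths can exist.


Sum = 2^(-2) + 2^(-4) + 2^(-5) + 2^(-6) + 2^(-6) + 2^(-8)
    = 0.25 + 0.0625 + 0.03125 + 0.015625 + 0.015625 + 0.00390625
    = 97/256 = 0.37890625
Since 0.37890625 <= 1, Kraft's inequality IS satisfied.
A prefix code with these lengths CAN exist.

Kraft sum = 0.37890625. Satisfied.


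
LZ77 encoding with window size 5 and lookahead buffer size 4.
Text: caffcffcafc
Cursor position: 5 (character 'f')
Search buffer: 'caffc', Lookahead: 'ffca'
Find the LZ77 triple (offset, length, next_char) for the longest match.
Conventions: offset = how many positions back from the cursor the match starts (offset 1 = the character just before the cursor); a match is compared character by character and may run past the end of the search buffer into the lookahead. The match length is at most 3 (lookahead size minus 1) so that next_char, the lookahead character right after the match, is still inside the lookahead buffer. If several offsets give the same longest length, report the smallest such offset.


Try each offset into the search buffer:
  offset=1 (pos 4, char 'c'): match length 0
  offset=2 (pos 3, char 'f'): match length 1
  offset=3 (pos 2, char 'f'): match length 3
  offset=4 (pos 1, char 'a'): match length 0
  offset=5 (pos 0, char 'c'): match length 0
Longest match has length 3 at offset 3.
next_char = character at position 5 + 3 = 8 -> 'a'

Best match: offset=3, length=3 (matching 'ffc' starting at position 2)
LZ77 triple: (3, 3, 'a')


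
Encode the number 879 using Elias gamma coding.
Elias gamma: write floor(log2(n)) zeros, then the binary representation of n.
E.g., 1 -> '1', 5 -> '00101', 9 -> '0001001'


num_bits = floor(log2(879)) + 1 = 10
leading_zeros = num_bits - 1 = 9
binary(879) = 1101101111

Elias gamma(879) = '000000000' + '1101101111' = 0000000001101101111 (19 bits)


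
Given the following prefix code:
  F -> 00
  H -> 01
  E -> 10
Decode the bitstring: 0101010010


Decoding step by step:
Bits 01 -> H
Bits 01 -> H
Bits 01 -> H
Bits 00 -> F
Bits 10 -> E


Decoded message: HHHFE


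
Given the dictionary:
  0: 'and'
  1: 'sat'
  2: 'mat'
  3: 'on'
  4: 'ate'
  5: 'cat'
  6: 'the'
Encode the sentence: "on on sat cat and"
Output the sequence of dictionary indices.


Look up each word in the dictionary:
  'on' -> 3
  'on' -> 3
  'sat' -> 1
  'cat' -> 5
  'and' -> 0

Encoded: [3, 3, 1, 5, 0]


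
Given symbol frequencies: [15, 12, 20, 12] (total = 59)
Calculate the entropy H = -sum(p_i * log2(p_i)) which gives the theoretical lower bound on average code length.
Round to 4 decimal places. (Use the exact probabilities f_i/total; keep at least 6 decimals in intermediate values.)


Per-symbol terms -p_i * log2(p_i) with p_i = f_i/59:
  p = 15/59 = 0.254237: log2(p) = -1.975752, -p*log2(p) = 0.502310
  p = 12/59 = 0.203390: log2(p) = -2.297681, -p*log2(p) = 0.467325
  p = 20/59 = 0.338983: log2(p) = -1.560715, -p*log2(p) = 0.529056
  p = 12/59 = 0.203390: log2(p) = -2.297681, -p*log2(p) = 0.467325
H = 0.502310 + 0.467325 + 0.529056 + 0.467325 = 1.966016

H = 1.966 bits/symbol


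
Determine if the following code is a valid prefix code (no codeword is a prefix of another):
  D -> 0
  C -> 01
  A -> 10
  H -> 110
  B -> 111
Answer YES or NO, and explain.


Checking each pair (does one codeword prefix another?):
  D='0' vs C='01': prefix -- VIOLATION

NO -- this is NOT a valid prefix code. D (0) is a prefix of C (01).


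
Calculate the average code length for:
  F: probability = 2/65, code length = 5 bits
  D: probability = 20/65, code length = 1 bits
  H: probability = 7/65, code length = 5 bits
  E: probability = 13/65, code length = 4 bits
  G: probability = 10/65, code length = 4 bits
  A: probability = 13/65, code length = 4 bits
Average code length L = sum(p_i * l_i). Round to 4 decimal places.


Weighted contributions p_i * l_i:
  F: (2/65) * 5 = 10/65
  D: (20/65) * 1 = 20/65
  H: (7/65) * 5 = 35/65
  E: (13/65) * 4 = 52/65
  G: (10/65) * 4 = 40/65
  A: (13/65) * 4 = 52/65
Sum = (10 + 20 + 35 + 52 + 40 + 52)/65 = 209/65

L = 209/65 = 3.2154 bits/symbol


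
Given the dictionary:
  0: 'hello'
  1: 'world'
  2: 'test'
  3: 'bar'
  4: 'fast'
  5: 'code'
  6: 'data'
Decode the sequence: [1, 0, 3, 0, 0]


Look up each index in the dictionary:
  1 -> 'world'
  0 -> 'hello'
  3 -> 'bar'
  0 -> 'hello'
  0 -> 'hello'

Decoded: "world hello bar hello hello"


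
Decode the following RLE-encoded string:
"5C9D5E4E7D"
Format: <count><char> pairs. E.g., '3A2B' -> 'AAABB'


Expanding each <count><char> pair:
  5C -> 'CCCCC'
  9D -> 'DDDDDDDDD'
  5E -> 'EEEEE'
  4E -> 'EEEE'
  7D -> 'DDDDDDD'

Decoded = CCCCCDDDDDDDDDEEEEEEEEEDDDDDDD


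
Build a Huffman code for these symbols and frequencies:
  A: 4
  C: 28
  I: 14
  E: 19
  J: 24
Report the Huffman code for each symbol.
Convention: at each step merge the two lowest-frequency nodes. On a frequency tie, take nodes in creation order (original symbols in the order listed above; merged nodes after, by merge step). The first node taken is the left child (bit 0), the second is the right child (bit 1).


Huffman tree construction:
Step 1: Merge A(4) + I(14) = 18
Step 2: Merge (A+I)(18) + E(19) = 37
Step 3: Merge J(24) + C(28) = 52
Step 4: Merge ((A+I)+E)(37) + (J+C)(52) = 89
Read each symbol's code off the tree from the root (left child = 0, right child = 1).

Codes:
  A: 000 (length 3)
  C: 11 (length 2)
  I: 001 (length 3)
  E: 01 (length 2)
  J: 10 (length 2)
Average code length: 196/89 = 2.2022 bits/symbol


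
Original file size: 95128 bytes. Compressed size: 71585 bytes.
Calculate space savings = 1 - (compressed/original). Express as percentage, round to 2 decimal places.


ratio = compressed/original = 71585/95128 = 0.752512
savings = 1 - ratio = 1 - 0.752512 = 0.247488
as a percentage: 0.247488 * 100 = 24.75%

Space savings = 1 - 71585/95128 = 24.75%


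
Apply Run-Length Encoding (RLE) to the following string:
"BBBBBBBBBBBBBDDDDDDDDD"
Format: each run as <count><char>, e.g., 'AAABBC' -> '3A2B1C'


Scanning runs left to right:
  i=0: run of 'B' x 13 -> '13B'
  i=13: run of 'D' x 9 -> '9D'

RLE = 13B9D


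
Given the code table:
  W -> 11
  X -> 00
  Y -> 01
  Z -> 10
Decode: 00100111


Decoding:
00 -> X
10 -> Z
01 -> Y
11 -> W


Result: XZYW


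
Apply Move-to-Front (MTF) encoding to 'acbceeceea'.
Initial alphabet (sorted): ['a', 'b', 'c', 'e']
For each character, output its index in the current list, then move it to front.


MTF encoding:
'a': index 0 in ['a', 'b', 'c', 'e'] -> ['a', 'b', 'c', 'e']
'c': index 2 in ['a', 'b', 'c', 'e'] -> ['c', 'a', 'b', 'e']
'b': index 2 in ['c', 'a', 'b', 'e'] -> ['b', 'c', 'a', 'e']
'c': index 1 in ['b', 'c', 'a', 'e'] -> ['c', 'b', 'a', 'e']
'e': index 3 in ['c', 'b', 'a', 'e'] -> ['e', 'c', 'b', 'a']
'e': index 0 in ['e', 'c', 'b', 'a'] -> ['e', 'c', 'b', 'a']
'c': index 1 in ['e', 'c', 'b', 'a'] -> ['c', 'e', 'b', 'a']
'e': index 1 in ['c', 'e', 'b', 'a'] -> ['e', 'c', 'b', 'a']
'e': index 0 in ['e', 'c', 'b', 'a'] -> ['e', 'c', 'b', 'a']
'a': index 3 in ['e', 'c', 'b', 'a'] -> ['a', 'e', 'c', 'b']


Output: [0, 2, 2, 1, 3, 0, 1, 1, 0, 3]


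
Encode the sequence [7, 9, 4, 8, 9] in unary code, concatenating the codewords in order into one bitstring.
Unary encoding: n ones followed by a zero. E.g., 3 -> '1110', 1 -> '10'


Encode each number as n ones followed by a terminating 0:
  7 -> 11111110 (8 bits)
  9 -> 1111111110 (10 bits)
  4 -> 11110 (5 bits)
  8 -> 111111110 (9 bits)
  9 -> 1111111110 (10 bits)
Total length = 8 + 10 + 5 + 9 + 10 = 42 bits.

Unary([7, 9, 4, 8, 9]) = 111111101111111110111101111111101111111110 (42 bits)


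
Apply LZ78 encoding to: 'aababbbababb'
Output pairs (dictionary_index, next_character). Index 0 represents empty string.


LZ78 encoding steps:
Dictionary: {0: ''}
Step 1: w='' (idx 0), next='a' -> output (0, 'a'), add 'a' as idx 1
Step 2: w='a' (idx 1), next='b' -> output (1, 'b'), add 'ab' as idx 2
Step 3: w='ab' (idx 2), next='b' -> output (2, 'b'), add 'abb' as idx 3
Step 4: w='' (idx 0), next='b' -> output (0, 'b'), add 'b' as idx 4
Step 5: w='ab' (idx 2), next='a' -> output (2, 'a'), add 'aba' as idx 5
Step 6: w='b' (idx 4), next='b' -> output (4, 'b'), add 'bb' as idx 6


Encoded: [(0, 'a'), (1, 'b'), (2, 'b'), (0, 'b'), (2, 'a'), (4, 'b')]


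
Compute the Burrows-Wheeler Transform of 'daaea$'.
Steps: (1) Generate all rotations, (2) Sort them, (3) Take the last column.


Rotations (sorted):
  0: $daaea -> last char: a
  1: a$daae -> last char: e
  2: aaea$d -> last char: d
  3: aea$da -> last char: a
  4: daaea$ -> last char: $
  5: ea$daa -> last char: a


BWT = aeda$a


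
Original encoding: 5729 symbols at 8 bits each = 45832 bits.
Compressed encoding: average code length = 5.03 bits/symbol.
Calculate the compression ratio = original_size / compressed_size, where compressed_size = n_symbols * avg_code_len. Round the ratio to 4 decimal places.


original_size = n_symbols * orig_bits = 5729 * 8 = 45832 bits
compressed_size = n_symbols * avg_code_len = 5729 * 5.03 = 28816.87 bits
ratio = original_size / compressed_size = 45832 / 28816.87 = 1.5905

Compression ratio = 1.5905


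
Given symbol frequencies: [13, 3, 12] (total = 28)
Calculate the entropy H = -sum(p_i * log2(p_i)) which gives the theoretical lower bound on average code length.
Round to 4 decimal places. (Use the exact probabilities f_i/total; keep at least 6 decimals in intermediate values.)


Per-symbol terms -p_i * log2(p_i) with p_i = f_i/28:
  p = 13/28 = 0.464286: log2(p) = -1.106915, -p*log2(p) = 0.513925
  p = 3/28 = 0.107143: log2(p) = -3.222392, -p*log2(p) = 0.345256
  p = 12/28 = 0.428571: log2(p) = -1.222392, -p*log2(p) = 0.523882
H = 0.513925 + 0.345256 + 0.523882 = 1.383063

H = 1.3831 bits/symbol


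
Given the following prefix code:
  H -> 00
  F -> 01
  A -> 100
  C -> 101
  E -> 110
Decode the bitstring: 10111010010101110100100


Decoding step by step:
Bits 101 -> C
Bits 110 -> E
Bits 100 -> A
Bits 101 -> C
Bits 01 -> F
Bits 110 -> E
Bits 100 -> A
Bits 100 -> A


Decoded message: CEACFEAA


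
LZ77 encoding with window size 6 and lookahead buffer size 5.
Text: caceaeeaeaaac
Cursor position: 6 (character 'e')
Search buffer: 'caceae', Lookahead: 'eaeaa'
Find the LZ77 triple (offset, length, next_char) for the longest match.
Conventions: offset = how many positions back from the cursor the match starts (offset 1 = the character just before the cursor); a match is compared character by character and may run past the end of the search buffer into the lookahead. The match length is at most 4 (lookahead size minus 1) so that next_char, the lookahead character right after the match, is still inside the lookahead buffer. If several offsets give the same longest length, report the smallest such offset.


Try each offset into the search buffer:
  offset=1 (pos 5, char 'e'): match length 1
  offset=2 (pos 4, char 'a'): match length 0
  offset=3 (pos 3, char 'e'): match length 3
  offset=4 (pos 2, char 'c'): match length 0
  offset=5 (pos 1, char 'a'): match length 0
  offset=6 (pos 0, char 'c'): match length 0
Longest match has length 3 at offset 3.
next_char = character at position 6 + 3 = 9 -> 'a'

Best match: offset=3, length=3 (matching 'eae' starting at position 3)
LZ77 triple: (3, 3, 'a')


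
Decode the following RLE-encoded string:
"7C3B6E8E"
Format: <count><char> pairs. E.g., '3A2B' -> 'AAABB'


Expanding each <count><char> pair:
  7C -> 'CCCCCCC'
  3B -> 'BBB'
  6E -> 'EEEEEE'
  8E -> 'EEEEEEEE'

Decoded = CCCCCCCBBBEEEEEEEEEEEEEE


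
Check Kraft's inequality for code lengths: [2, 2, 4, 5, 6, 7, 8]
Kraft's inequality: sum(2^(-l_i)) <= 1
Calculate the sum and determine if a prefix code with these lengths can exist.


Sum = 2^(-2) + 2^(-2) + 2^(-4) + 2^(-5) + 2^(-6) + 2^(-7) + 2^(-8)
    = 0.25 + 0.25 + 0.0625 + 0.03125 + 0.015625 + 0.0078125 + 0.00390625
    = 159/256 = 0.62109375
Since 0.62109375 <= 1, Kraft's inequality IS satisfied.
A prefix code with these lengths CAN exist.

Kraft sum = 0.62109375. Satisfied.


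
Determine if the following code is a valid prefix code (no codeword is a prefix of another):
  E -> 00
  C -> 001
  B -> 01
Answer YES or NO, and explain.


Checking each pair (does one codeword prefix another?):
  E='00' vs C='001': prefix -- VIOLATION

NO -- this is NOT a valid prefix code. E (00) is a prefix of C (001).


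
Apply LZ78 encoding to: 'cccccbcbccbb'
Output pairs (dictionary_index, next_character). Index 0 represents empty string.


LZ78 encoding steps:
Dictionary: {0: ''}
Step 1: w='' (idx 0), next='c' -> output (0, 'c'), add 'c' as idx 1
Step 2: w='c' (idx 1), next='c' -> output (1, 'c'), add 'cc' as idx 2
Step 3: w='cc' (idx 2), next='b' -> output (2, 'b'), add 'ccb' as idx 3
Step 4: w='c' (idx 1), next='b' -> output (1, 'b'), add 'cb' as idx 4
Step 5: w='ccb' (idx 3), next='b' -> output (3, 'b'), add 'ccbb' as idx 5


Encoded: [(0, 'c'), (1, 'c'), (2, 'b'), (1, 'b'), (3, 'b')]


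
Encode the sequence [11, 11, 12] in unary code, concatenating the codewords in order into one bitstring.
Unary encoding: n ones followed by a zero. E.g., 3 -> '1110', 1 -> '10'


Encode each number as n ones followed by a terminating 0:
  11 -> 111111111110 (12 bits)
  11 -> 111111111110 (12 bits)
  12 -> 1111111111110 (13 bits)
Total length = 12 + 12 + 13 = 37 bits.

Unary([11, 11, 12]) = 1111111111101111111111101111111111110 (37 bits)


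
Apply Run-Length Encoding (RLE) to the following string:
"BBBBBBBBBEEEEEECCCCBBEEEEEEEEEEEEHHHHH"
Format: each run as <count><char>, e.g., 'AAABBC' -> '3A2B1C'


Scanning runs left to right:
  i=0: run of 'B' x 9 -> '9B'
  i=9: run of 'E' x 6 -> '6E'
  i=15: run of 'C' x 4 -> '4C'
  i=19: run of 'B' x 2 -> '2B'
  i=21: run of 'E' x 12 -> '12E'
  i=33: run of 'H' x 5 -> '5H'

RLE = 9B6E4C2B12E5H


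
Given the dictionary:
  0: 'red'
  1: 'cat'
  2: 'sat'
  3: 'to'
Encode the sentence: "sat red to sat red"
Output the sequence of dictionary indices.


Look up each word in the dictionary:
  'sat' -> 2
  'red' -> 0
  'to' -> 3
  'sat' -> 2
  'red' -> 0

Encoded: [2, 0, 3, 2, 0]


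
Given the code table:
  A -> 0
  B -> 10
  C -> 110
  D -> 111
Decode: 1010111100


Decoding:
10 -> B
10 -> B
111 -> D
10 -> B
0 -> A


Result: BBDBA


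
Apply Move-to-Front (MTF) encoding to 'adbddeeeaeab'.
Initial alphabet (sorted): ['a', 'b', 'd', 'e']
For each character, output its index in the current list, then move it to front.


MTF encoding:
'a': index 0 in ['a', 'b', 'd', 'e'] -> ['a', 'b', 'd', 'e']
'd': index 2 in ['a', 'b', 'd', 'e'] -> ['d', 'a', 'b', 'e']
'b': index 2 in ['d', 'a', 'b', 'e'] -> ['b', 'd', 'a', 'e']
'd': index 1 in ['b', 'd', 'a', 'e'] -> ['d', 'b', 'a', 'e']
'd': index 0 in ['d', 'b', 'a', 'e'] -> ['d', 'b', 'a', 'e']
'e': index 3 in ['d', 'b', 'a', 'e'] -> ['e', 'd', 'b', 'a']
'e': index 0 in ['e', 'd', 'b', 'a'] -> ['e', 'd', 'b', 'a']
'e': index 0 in ['e', 'd', 'b', 'a'] -> ['e', 'd', 'b', 'a']
'a': index 3 in ['e', 'd', 'b', 'a'] -> ['a', 'e', 'd', 'b']
'e': index 1 in ['a', 'e', 'd', 'b'] -> ['e', 'a', 'd', 'b']
'a': index 1 in ['e', 'a', 'd', 'b'] -> ['a', 'e', 'd', 'b']
'b': index 3 in ['a', 'e', 'd', 'b'] -> ['b', 'a', 'e', 'd']


Output: [0, 2, 2, 1, 0, 3, 0, 0, 3, 1, 1, 3]


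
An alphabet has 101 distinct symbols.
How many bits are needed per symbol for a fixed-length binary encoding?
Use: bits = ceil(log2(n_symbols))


log2(101) = 6.6582
Bracket: 2^6 = 64 < 101 <= 2^7 = 128
So ceil(log2(101)) = 7

bits = ceil(log2(101)) = ceil(6.6582) = 7 bits


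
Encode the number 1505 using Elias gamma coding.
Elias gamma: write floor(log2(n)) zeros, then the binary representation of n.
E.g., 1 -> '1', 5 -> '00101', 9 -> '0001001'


num_bits = floor(log2(1505)) + 1 = 11
leading_zeros = num_bits - 1 = 10
binary(1505) = 10111100001

Elias gamma(1505) = '0000000000' + '10111100001' = 000000000010111100001 (21 bits)


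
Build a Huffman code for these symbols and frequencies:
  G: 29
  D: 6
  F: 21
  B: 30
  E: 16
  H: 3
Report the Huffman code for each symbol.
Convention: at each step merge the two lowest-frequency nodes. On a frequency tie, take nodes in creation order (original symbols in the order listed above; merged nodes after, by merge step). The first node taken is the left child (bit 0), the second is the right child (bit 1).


Huffman tree construction:
Step 1: Merge H(3) + D(6) = 9
Step 2: Merge (H+D)(9) + E(16) = 25
Step 3: Merge F(21) + ((H+D)+E)(25) = 46
Step 4: Merge G(29) + B(30) = 59
Step 5: Merge (F+((H+D)+E))(46) + (G+B)(59) = 105
Read each symbol's code off the tree from the root (left child = 0, right child = 1).

Codes:
  G: 10 (length 2)
  D: 0101 (length 4)
  F: 00 (length 2)
  B: 11 (length 2)
  E: 011 (length 3)
  H: 0100 (length 4)
Average code length: 244/105 = 2.3238 bits/symbol


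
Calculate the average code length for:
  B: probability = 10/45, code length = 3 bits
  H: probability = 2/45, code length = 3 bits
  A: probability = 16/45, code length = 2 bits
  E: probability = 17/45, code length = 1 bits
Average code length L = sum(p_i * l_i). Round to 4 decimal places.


Weighted contributions p_i * l_i:
  B: (10/45) * 3 = 30/45
  H: (2/45) * 3 = 6/45
  A: (16/45) * 2 = 32/45
  E: (17/45) * 1 = 17/45
Sum = (30 + 6 + 32 + 17)/45 = 85/45

L = 85/45 = 1.8889 bits/symbol


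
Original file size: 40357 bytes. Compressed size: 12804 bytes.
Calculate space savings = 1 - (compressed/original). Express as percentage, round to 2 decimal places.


ratio = compressed/original = 12804/40357 = 0.317268
savings = 1 - ratio = 1 - 0.317268 = 0.682732
as a percentage: 0.682732 * 100 = 68.27%

Space savings = 1 - 12804/40357 = 68.27%


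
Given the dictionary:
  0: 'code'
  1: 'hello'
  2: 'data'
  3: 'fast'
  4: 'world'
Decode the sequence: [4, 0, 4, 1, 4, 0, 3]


Look up each index in the dictionary:
  4 -> 'world'
  0 -> 'code'
  4 -> 'world'
  1 -> 'hello'
  4 -> 'world'
  0 -> 'code'
  3 -> 'fast'

Decoded: "world code world hello world code fast"


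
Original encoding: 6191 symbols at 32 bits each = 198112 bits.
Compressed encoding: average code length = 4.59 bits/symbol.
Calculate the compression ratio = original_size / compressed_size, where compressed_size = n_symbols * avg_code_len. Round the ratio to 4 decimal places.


original_size = n_symbols * orig_bits = 6191 * 32 = 198112 bits
compressed_size = n_symbols * avg_code_len = 6191 * 4.59 = 28416.69 bits
ratio = original_size / compressed_size = 198112 / 28416.69 = 6.9717

Compression ratio = 6.9717


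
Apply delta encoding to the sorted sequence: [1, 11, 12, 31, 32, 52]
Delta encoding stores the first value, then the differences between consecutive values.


First value: 1
Deltas:
  11 - 1 = 10
  12 - 11 = 1
  31 - 12 = 19
  32 - 31 = 1
  52 - 32 = 20


Delta encoded: [1, 10, 1, 19, 1, 20]
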